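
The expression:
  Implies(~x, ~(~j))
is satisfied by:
  {x: True, j: True}
  {x: True, j: False}
  {j: True, x: False}


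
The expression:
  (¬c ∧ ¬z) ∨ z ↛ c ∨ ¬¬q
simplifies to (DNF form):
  q ∨ ¬c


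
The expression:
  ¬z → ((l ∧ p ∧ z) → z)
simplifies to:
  True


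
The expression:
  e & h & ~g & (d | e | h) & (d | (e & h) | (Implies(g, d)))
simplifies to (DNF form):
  e & h & ~g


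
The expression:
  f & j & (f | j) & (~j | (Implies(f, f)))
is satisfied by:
  {j: True, f: True}


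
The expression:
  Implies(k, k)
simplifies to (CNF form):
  True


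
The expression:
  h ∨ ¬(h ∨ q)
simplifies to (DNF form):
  h ∨ ¬q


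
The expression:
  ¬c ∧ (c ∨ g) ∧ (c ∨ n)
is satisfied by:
  {g: True, n: True, c: False}


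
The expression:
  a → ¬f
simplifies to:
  ¬a ∨ ¬f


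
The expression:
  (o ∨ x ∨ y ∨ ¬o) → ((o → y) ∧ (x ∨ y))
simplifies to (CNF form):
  (x ∨ y) ∧ (y ∨ ¬o)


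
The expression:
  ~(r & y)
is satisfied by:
  {y: False, r: False}
  {r: True, y: False}
  {y: True, r: False}


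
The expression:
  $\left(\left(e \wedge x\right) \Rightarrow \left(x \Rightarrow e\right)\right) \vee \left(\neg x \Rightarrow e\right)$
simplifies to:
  $\text{True}$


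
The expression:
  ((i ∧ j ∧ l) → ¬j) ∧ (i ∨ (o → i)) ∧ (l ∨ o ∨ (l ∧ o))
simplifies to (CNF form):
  (i ∨ ¬o) ∧ (l ∨ o) ∧ (¬i ∨ ¬j ∨ ¬l)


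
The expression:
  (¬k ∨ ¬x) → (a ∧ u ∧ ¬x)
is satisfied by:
  {a: True, x: True, u: True, k: True}
  {a: True, x: True, k: True, u: False}
  {x: True, u: True, k: True, a: False}
  {x: True, k: True, u: False, a: False}
  {a: True, u: True, k: True, x: False}
  {a: True, u: True, k: False, x: False}


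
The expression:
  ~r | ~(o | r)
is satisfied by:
  {r: False}


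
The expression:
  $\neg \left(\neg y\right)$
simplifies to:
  $y$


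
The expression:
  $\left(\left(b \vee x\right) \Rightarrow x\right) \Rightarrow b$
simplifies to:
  $b$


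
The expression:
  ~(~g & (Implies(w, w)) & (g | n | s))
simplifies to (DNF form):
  g | (~n & ~s)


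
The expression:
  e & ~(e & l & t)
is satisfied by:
  {e: True, l: False, t: False}
  {e: True, t: True, l: False}
  {e: True, l: True, t: False}


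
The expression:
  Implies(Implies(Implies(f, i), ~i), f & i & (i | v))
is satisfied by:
  {i: True}


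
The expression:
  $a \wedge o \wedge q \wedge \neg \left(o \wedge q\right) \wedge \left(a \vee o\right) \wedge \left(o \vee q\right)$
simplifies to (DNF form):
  $\text{False}$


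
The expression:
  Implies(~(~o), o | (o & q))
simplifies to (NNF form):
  True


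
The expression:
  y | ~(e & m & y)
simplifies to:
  True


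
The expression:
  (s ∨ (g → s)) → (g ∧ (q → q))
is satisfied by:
  {g: True}


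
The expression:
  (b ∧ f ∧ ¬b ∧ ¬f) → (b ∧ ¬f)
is always true.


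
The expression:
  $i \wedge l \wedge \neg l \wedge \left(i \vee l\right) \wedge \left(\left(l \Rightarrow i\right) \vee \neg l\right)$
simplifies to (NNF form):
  $\text{False}$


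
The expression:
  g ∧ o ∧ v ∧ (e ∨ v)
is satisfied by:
  {g: True, o: True, v: True}


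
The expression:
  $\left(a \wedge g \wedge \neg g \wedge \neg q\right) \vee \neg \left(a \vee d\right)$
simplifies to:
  $\neg a \wedge \neg d$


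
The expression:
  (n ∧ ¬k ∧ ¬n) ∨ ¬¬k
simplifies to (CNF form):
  k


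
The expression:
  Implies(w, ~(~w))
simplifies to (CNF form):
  True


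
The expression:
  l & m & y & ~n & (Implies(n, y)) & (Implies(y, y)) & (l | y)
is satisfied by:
  {m: True, y: True, l: True, n: False}


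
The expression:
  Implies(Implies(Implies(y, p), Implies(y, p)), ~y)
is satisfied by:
  {y: False}


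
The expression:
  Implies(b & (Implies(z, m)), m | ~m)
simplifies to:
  True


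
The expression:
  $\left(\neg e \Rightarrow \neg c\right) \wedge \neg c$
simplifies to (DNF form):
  $\neg c$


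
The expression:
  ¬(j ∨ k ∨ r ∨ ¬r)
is never true.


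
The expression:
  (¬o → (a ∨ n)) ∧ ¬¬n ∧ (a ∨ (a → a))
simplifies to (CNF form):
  n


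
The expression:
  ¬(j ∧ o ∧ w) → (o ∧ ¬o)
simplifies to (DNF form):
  j ∧ o ∧ w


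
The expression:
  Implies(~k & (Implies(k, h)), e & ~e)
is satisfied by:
  {k: True}


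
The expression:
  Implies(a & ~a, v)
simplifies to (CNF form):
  True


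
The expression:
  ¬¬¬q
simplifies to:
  ¬q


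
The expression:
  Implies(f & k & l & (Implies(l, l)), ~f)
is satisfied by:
  {l: False, k: False, f: False}
  {f: True, l: False, k: False}
  {k: True, l: False, f: False}
  {f: True, k: True, l: False}
  {l: True, f: False, k: False}
  {f: True, l: True, k: False}
  {k: True, l: True, f: False}


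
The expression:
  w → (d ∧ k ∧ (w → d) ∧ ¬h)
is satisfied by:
  {k: True, d: True, h: False, w: False}
  {k: True, h: False, d: False, w: False}
  {d: True, k: False, h: False, w: False}
  {k: False, h: False, d: False, w: False}
  {k: True, d: True, h: True, w: False}
  {k: True, h: True, d: False, w: False}
  {d: True, h: True, k: False, w: False}
  {h: True, k: False, d: False, w: False}
  {w: True, k: True, d: True, h: False}


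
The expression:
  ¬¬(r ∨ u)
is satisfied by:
  {r: True, u: True}
  {r: True, u: False}
  {u: True, r: False}


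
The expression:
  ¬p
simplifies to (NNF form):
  ¬p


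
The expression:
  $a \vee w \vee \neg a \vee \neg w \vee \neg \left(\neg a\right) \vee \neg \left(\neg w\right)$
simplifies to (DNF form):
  $\text{True}$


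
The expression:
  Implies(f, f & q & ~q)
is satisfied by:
  {f: False}


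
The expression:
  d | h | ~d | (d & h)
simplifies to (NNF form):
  True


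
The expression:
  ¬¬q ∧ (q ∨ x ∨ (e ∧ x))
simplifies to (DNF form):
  q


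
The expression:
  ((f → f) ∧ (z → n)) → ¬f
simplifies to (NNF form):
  (z ∧ ¬n) ∨ ¬f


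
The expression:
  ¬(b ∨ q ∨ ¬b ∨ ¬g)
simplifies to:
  False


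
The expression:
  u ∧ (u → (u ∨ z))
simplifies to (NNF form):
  u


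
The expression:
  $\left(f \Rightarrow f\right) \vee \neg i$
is always true.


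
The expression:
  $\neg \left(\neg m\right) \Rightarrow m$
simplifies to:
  $\text{True}$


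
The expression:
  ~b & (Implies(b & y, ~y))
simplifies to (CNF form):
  ~b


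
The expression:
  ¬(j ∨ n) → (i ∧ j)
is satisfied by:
  {n: True, j: True}
  {n: True, j: False}
  {j: True, n: False}


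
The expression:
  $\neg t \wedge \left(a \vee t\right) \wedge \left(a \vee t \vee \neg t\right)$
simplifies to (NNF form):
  $a \wedge \neg t$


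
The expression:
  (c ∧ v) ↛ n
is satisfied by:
  {c: True, v: True, n: False}


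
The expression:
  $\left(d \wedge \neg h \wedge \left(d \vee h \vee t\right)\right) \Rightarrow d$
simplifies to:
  $\text{True}$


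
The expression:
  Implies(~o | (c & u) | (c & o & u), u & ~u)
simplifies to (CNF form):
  o & (~c | ~u)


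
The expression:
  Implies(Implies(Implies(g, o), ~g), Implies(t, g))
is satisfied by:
  {g: True, t: False}
  {t: False, g: False}
  {t: True, g: True}


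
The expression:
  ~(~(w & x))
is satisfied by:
  {w: True, x: True}


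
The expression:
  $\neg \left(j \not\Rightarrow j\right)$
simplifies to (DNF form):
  $\text{True}$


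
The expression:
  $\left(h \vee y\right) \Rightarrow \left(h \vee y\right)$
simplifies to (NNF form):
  $\text{True}$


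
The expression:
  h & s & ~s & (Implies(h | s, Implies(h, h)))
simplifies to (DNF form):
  False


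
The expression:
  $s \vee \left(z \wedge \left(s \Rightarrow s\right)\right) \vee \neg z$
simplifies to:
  $\text{True}$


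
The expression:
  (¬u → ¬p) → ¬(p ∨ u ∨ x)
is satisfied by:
  {p: True, u: False, x: False}
  {u: False, x: False, p: False}
  {x: True, p: True, u: False}


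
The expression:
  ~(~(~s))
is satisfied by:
  {s: False}


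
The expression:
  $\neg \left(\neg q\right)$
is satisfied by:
  {q: True}


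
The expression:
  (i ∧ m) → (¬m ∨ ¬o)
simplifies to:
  ¬i ∨ ¬m ∨ ¬o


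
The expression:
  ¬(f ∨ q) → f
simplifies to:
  f ∨ q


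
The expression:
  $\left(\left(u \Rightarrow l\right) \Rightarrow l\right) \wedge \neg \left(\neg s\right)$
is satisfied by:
  {l: True, u: True, s: True}
  {l: True, s: True, u: False}
  {u: True, s: True, l: False}


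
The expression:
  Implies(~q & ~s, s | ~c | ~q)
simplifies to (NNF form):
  True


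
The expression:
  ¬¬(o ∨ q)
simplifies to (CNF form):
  o ∨ q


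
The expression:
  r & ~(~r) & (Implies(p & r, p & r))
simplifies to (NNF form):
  r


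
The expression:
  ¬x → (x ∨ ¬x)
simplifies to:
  True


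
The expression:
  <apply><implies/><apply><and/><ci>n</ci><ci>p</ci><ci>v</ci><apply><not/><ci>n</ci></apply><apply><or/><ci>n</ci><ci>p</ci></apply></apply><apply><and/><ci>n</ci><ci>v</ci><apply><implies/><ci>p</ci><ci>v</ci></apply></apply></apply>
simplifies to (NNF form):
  <true/>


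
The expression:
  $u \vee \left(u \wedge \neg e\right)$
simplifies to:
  $u$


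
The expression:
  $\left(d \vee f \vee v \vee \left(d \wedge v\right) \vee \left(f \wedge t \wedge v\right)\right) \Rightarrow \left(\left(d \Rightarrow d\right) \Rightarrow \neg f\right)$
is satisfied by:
  {f: False}


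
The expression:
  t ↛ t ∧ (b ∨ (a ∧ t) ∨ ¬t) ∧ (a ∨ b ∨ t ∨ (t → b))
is never true.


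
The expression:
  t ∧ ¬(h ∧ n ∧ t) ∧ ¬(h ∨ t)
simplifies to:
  False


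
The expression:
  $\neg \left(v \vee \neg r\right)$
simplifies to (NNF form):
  $r \wedge \neg v$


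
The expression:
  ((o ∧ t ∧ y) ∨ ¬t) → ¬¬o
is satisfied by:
  {t: True, o: True}
  {t: True, o: False}
  {o: True, t: False}


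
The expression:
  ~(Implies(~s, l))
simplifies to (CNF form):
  ~l & ~s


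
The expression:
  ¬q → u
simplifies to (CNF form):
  q ∨ u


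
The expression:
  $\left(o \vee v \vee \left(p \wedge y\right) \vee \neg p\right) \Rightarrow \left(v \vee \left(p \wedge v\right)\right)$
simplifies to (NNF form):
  $v \vee \left(p \wedge \neg o \wedge \neg y\right)$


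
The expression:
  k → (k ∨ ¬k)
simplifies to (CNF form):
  True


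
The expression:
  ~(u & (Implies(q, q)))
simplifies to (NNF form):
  ~u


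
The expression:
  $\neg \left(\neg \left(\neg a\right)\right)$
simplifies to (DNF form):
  $\neg a$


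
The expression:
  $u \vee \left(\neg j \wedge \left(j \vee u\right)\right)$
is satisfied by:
  {u: True}


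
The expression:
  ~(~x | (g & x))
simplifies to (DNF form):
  x & ~g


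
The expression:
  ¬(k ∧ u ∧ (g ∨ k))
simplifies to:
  ¬k ∨ ¬u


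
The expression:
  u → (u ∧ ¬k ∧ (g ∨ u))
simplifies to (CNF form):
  ¬k ∨ ¬u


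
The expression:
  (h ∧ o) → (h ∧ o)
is always true.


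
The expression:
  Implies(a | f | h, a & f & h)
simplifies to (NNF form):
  (a | ~h) & (f | ~a) & (h | ~f)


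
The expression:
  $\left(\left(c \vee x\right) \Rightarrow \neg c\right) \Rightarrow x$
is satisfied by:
  {x: True, c: True}
  {x: True, c: False}
  {c: True, x: False}


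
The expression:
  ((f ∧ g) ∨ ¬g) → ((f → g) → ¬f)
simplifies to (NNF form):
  ¬f ∨ ¬g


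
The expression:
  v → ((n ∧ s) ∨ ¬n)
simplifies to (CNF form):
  s ∨ ¬n ∨ ¬v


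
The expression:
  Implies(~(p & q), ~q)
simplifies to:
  p | ~q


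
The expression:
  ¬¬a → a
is always true.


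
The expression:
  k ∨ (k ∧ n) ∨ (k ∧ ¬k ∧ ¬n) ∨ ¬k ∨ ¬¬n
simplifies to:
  True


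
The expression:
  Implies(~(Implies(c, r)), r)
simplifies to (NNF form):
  r | ~c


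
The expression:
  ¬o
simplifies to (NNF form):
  ¬o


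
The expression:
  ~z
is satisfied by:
  {z: False}


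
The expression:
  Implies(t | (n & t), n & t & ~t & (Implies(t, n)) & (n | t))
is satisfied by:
  {t: False}


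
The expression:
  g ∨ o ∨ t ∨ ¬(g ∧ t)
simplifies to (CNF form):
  True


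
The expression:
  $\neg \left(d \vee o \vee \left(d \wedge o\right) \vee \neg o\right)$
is never true.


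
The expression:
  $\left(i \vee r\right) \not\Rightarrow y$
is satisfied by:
  {r: True, i: True, y: False}
  {r: True, y: False, i: False}
  {i: True, y: False, r: False}


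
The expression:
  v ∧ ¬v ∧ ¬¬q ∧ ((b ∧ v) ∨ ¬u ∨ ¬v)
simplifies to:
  False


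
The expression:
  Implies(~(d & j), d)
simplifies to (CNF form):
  d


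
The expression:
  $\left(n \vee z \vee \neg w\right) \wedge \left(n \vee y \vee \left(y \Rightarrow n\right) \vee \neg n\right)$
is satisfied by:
  {n: True, z: True, w: False}
  {n: True, w: False, z: False}
  {z: True, w: False, n: False}
  {z: False, w: False, n: False}
  {n: True, z: True, w: True}
  {n: True, w: True, z: False}
  {z: True, w: True, n: False}


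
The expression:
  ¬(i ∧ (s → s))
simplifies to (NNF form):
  ¬i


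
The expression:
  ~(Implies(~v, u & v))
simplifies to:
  ~v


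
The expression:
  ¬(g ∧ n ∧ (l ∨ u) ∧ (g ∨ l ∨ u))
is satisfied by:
  {l: False, u: False, n: False, g: False}
  {u: True, g: False, l: False, n: False}
  {l: True, g: False, u: False, n: False}
  {u: True, l: True, g: False, n: False}
  {g: True, l: False, u: False, n: False}
  {g: True, u: True, l: False, n: False}
  {g: True, l: True, u: False, n: False}
  {g: True, u: True, l: True, n: False}
  {n: True, g: False, l: False, u: False}
  {n: True, u: True, g: False, l: False}
  {n: True, l: True, g: False, u: False}
  {n: True, u: True, l: True, g: False}
  {n: True, g: True, l: False, u: False}


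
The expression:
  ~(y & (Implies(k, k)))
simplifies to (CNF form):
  ~y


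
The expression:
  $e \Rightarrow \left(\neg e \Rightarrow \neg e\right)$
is always true.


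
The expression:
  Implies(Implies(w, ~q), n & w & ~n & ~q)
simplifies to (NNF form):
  q & w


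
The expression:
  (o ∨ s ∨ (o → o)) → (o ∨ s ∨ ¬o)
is always true.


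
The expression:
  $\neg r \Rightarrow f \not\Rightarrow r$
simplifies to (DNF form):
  $f \vee r$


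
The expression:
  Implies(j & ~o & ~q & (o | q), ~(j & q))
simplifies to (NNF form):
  True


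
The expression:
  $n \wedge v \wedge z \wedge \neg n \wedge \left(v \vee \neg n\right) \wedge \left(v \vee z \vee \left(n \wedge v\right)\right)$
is never true.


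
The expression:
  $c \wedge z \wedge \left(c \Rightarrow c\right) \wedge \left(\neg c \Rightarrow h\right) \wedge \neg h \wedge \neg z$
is never true.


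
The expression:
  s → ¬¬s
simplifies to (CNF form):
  True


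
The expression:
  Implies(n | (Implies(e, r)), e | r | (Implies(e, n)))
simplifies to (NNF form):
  True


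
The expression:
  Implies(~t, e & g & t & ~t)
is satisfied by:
  {t: True}


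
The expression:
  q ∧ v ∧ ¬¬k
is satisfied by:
  {k: True, q: True, v: True}


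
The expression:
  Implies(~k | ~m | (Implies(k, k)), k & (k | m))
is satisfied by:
  {k: True}


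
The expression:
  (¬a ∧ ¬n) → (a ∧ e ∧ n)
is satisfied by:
  {n: True, a: True}
  {n: True, a: False}
  {a: True, n: False}


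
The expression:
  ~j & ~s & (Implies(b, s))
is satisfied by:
  {b: False, j: False, s: False}


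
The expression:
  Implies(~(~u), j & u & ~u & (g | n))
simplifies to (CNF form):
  ~u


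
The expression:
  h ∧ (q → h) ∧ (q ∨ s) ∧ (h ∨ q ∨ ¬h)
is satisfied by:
  {h: True, q: True, s: True}
  {h: True, q: True, s: False}
  {h: True, s: True, q: False}


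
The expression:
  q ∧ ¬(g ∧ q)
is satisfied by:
  {q: True, g: False}


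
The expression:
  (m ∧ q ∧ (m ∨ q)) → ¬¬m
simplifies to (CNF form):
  True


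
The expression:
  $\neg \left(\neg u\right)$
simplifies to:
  $u$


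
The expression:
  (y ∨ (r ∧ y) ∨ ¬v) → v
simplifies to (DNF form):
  v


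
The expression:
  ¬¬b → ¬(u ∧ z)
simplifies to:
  ¬b ∨ ¬u ∨ ¬z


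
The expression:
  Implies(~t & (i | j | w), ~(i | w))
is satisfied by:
  {t: True, w: False, i: False}
  {i: True, t: True, w: False}
  {t: True, w: True, i: False}
  {i: True, t: True, w: True}
  {i: False, w: False, t: False}


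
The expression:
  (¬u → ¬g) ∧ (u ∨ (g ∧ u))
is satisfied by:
  {u: True}


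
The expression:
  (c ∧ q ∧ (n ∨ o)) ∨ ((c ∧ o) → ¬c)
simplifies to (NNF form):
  q ∨ ¬c ∨ ¬o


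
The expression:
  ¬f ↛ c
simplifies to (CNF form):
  c ∨ ¬f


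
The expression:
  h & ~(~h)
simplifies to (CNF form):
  h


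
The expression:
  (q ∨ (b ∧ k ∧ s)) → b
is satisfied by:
  {b: True, q: False}
  {q: False, b: False}
  {q: True, b: True}


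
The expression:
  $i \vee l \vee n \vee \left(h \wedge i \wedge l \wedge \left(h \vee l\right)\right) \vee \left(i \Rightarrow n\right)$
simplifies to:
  $\text{True}$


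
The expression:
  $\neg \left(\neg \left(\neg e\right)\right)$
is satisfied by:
  {e: False}


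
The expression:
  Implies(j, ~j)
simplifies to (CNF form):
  ~j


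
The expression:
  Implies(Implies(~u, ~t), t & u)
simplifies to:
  t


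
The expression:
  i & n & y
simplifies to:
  i & n & y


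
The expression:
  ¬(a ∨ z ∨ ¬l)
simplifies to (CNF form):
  l ∧ ¬a ∧ ¬z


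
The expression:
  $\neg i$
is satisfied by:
  {i: False}


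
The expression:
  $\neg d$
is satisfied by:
  {d: False}


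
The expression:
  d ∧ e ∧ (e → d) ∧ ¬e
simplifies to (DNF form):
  False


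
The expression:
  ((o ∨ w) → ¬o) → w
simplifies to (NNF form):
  o ∨ w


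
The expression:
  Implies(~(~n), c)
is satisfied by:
  {c: True, n: False}
  {n: False, c: False}
  {n: True, c: True}


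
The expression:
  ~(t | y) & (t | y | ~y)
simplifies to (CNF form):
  ~t & ~y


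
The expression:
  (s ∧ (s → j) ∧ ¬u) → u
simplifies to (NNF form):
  u ∨ ¬j ∨ ¬s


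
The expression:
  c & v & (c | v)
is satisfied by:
  {c: True, v: True}


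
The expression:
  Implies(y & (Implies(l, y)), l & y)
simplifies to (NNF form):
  l | ~y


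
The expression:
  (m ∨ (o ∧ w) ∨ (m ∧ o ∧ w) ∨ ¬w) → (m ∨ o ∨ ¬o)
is always true.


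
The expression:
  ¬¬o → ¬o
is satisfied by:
  {o: False}


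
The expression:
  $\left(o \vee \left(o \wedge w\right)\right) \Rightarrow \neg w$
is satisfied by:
  {w: False, o: False}
  {o: True, w: False}
  {w: True, o: False}


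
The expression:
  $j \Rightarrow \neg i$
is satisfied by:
  {i: False, j: False}
  {j: True, i: False}
  {i: True, j: False}


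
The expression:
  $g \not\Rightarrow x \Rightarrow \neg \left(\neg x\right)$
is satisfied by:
  {x: True, g: False}
  {g: False, x: False}
  {g: True, x: True}


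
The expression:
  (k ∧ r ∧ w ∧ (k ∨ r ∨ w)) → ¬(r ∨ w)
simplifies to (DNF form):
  ¬k ∨ ¬r ∨ ¬w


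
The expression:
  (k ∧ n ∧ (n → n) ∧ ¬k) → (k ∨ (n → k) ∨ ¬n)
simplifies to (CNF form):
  True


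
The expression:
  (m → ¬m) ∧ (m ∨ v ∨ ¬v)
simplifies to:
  ¬m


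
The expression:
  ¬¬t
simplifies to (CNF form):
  t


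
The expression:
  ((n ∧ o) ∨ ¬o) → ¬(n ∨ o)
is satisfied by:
  {n: False}


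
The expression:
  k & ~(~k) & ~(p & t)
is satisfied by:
  {k: True, p: False, t: False}
  {t: True, k: True, p: False}
  {p: True, k: True, t: False}


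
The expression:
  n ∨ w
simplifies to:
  n ∨ w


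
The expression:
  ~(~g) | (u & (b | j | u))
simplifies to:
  g | u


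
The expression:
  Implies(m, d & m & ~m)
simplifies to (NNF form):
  ~m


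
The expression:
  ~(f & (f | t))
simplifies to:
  ~f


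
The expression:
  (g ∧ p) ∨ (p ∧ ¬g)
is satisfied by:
  {p: True}


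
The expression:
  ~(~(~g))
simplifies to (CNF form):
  ~g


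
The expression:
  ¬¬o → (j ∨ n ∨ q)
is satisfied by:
  {n: True, q: True, j: True, o: False}
  {n: True, q: True, j: False, o: False}
  {n: True, j: True, o: False, q: False}
  {n: True, j: False, o: False, q: False}
  {q: True, j: True, o: False, n: False}
  {q: True, j: False, o: False, n: False}
  {j: True, q: False, o: False, n: False}
  {j: False, q: False, o: False, n: False}
  {n: True, q: True, o: True, j: True}
  {n: True, q: True, o: True, j: False}
  {n: True, o: True, j: True, q: False}
  {n: True, o: True, j: False, q: False}
  {o: True, q: True, j: True, n: False}
  {o: True, q: True, j: False, n: False}
  {o: True, j: True, q: False, n: False}


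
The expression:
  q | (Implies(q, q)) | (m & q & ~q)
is always true.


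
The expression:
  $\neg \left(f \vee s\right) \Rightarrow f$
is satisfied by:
  {s: True, f: True}
  {s: True, f: False}
  {f: True, s: False}


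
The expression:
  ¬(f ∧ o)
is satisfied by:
  {o: False, f: False}
  {f: True, o: False}
  {o: True, f: False}


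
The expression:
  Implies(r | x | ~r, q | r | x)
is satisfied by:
  {r: True, x: True, q: True}
  {r: True, x: True, q: False}
  {r: True, q: True, x: False}
  {r: True, q: False, x: False}
  {x: True, q: True, r: False}
  {x: True, q: False, r: False}
  {q: True, x: False, r: False}


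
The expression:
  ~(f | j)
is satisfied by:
  {f: False, j: False}


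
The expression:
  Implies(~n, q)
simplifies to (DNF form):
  n | q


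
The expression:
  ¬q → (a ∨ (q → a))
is always true.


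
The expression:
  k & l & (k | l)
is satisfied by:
  {k: True, l: True}


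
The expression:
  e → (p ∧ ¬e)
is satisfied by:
  {e: False}


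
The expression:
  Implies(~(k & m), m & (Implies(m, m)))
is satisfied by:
  {m: True}


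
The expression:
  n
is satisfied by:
  {n: True}


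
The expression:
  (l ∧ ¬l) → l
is always true.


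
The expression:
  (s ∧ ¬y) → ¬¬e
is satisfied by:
  {y: True, e: True, s: False}
  {y: True, s: False, e: False}
  {e: True, s: False, y: False}
  {e: False, s: False, y: False}
  {y: True, e: True, s: True}
  {y: True, s: True, e: False}
  {e: True, s: True, y: False}


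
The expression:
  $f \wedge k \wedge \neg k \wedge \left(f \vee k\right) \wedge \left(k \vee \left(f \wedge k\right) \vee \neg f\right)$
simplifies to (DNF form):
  $\text{False}$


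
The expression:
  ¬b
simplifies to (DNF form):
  ¬b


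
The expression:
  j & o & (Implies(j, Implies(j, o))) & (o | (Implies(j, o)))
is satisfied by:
  {j: True, o: True}


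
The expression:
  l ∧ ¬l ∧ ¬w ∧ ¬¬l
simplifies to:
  False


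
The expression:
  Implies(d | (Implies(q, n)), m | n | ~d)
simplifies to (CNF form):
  m | n | ~d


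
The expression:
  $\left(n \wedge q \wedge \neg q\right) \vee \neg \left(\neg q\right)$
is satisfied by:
  {q: True}


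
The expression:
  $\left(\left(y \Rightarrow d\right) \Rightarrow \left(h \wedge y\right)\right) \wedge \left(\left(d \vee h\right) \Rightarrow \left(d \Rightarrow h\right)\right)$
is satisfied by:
  {h: True, y: True, d: False}
  {y: True, d: False, h: False}
  {d: True, h: True, y: True}


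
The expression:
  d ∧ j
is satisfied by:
  {j: True, d: True}


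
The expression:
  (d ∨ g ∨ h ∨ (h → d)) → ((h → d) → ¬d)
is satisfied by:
  {d: False}


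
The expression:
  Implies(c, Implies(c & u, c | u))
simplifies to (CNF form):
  True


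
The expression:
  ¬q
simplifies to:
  ¬q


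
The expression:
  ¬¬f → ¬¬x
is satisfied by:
  {x: True, f: False}
  {f: False, x: False}
  {f: True, x: True}


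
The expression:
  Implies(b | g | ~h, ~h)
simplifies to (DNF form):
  ~h | (~b & ~g)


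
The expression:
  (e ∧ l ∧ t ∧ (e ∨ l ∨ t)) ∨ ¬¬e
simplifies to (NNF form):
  e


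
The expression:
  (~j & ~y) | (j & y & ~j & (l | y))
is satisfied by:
  {y: False, j: False}


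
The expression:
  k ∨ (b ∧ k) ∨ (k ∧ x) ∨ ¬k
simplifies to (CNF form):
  True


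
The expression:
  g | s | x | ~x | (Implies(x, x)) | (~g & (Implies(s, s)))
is always true.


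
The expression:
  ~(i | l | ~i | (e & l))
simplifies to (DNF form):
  False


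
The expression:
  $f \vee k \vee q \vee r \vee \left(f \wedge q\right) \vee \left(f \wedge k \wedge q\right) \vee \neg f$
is always true.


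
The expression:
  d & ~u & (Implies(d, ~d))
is never true.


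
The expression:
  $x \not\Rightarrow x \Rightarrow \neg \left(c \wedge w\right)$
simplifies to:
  $\text{True}$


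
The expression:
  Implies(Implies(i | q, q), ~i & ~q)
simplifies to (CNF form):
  ~q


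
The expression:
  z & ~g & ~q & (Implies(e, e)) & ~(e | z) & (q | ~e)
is never true.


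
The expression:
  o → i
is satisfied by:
  {i: True, o: False}
  {o: False, i: False}
  {o: True, i: True}


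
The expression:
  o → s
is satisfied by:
  {s: True, o: False}
  {o: False, s: False}
  {o: True, s: True}


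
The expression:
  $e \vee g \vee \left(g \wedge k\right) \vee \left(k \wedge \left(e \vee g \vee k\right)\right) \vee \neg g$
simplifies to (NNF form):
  $\text{True}$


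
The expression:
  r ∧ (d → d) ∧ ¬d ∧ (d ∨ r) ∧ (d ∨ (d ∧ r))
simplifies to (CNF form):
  False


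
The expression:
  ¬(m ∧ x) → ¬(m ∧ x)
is always true.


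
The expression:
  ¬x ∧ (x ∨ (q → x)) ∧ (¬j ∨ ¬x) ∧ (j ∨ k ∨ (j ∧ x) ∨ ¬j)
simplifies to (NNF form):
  ¬q ∧ ¬x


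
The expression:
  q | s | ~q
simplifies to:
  True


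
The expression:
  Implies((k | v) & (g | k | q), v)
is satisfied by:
  {v: True, k: False}
  {k: False, v: False}
  {k: True, v: True}


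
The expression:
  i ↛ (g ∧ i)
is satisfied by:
  {i: True, g: False}


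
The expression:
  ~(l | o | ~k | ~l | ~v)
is never true.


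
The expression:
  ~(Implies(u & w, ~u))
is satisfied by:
  {u: True, w: True}


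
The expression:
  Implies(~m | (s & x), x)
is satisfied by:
  {x: True, m: True}
  {x: True, m: False}
  {m: True, x: False}


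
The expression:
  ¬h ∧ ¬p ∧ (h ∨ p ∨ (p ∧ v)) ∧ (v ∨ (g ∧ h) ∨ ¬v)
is never true.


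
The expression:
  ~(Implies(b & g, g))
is never true.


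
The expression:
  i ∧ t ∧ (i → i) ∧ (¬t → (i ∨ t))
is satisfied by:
  {t: True, i: True}


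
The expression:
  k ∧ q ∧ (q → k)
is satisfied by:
  {q: True, k: True}


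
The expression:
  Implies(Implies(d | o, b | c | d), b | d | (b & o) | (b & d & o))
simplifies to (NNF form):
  b | d | (o & ~c)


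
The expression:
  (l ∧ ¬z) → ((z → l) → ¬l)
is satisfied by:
  {z: True, l: False}
  {l: False, z: False}
  {l: True, z: True}


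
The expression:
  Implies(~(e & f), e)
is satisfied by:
  {e: True}


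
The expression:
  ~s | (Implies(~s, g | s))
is always true.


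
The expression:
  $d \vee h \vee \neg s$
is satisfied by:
  {d: True, h: True, s: False}
  {d: True, s: False, h: False}
  {h: True, s: False, d: False}
  {h: False, s: False, d: False}
  {d: True, h: True, s: True}
  {d: True, s: True, h: False}
  {h: True, s: True, d: False}


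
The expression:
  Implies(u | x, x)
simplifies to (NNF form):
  x | ~u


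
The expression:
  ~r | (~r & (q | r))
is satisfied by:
  {r: False}


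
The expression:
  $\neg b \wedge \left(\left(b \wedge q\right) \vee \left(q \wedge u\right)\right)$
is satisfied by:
  {u: True, q: True, b: False}


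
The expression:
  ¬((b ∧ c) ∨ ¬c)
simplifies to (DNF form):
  c ∧ ¬b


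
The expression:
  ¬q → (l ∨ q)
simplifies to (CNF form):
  l ∨ q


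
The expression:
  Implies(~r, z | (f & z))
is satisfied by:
  {r: True, z: True}
  {r: True, z: False}
  {z: True, r: False}


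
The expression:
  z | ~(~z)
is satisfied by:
  {z: True}


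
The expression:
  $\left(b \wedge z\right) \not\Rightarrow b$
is never true.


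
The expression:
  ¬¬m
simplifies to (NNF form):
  m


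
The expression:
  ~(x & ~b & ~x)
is always true.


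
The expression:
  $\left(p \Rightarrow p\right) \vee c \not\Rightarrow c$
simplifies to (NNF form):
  $\text{True}$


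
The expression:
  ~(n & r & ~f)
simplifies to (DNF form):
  f | ~n | ~r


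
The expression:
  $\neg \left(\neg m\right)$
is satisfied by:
  {m: True}


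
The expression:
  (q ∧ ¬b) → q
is always true.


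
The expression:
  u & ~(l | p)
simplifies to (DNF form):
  u & ~l & ~p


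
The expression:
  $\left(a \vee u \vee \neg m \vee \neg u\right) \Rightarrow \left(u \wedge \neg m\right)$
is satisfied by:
  {u: True, m: False}


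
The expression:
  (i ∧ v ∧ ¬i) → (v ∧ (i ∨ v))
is always true.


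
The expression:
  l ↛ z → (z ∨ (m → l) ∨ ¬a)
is always true.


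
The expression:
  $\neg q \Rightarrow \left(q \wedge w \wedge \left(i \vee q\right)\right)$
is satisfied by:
  {q: True}


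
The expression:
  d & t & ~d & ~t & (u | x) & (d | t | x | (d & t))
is never true.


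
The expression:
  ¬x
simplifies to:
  ¬x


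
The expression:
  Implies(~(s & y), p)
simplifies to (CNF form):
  (p | s) & (p | y)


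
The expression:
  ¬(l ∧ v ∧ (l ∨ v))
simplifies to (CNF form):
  ¬l ∨ ¬v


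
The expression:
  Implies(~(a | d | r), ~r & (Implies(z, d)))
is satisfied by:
  {r: True, a: True, d: True, z: False}
  {r: True, a: True, z: False, d: False}
  {r: True, d: True, z: False, a: False}
  {r: True, z: False, d: False, a: False}
  {a: True, d: True, z: False, r: False}
  {a: True, z: False, d: False, r: False}
  {d: True, a: False, z: False, r: False}
  {a: False, z: False, d: False, r: False}
  {a: True, r: True, z: True, d: True}
  {a: True, r: True, z: True, d: False}
  {r: True, z: True, d: True, a: False}
  {r: True, z: True, a: False, d: False}
  {d: True, z: True, a: True, r: False}
  {z: True, a: True, r: False, d: False}
  {z: True, d: True, r: False, a: False}


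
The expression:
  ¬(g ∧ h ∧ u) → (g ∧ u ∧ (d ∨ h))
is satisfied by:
  {d: True, h: True, u: True, g: True}
  {d: True, u: True, g: True, h: False}
  {h: True, u: True, g: True, d: False}


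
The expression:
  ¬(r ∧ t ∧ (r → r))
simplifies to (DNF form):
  ¬r ∨ ¬t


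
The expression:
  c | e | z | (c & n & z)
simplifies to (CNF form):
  c | e | z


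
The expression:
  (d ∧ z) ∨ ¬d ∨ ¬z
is always true.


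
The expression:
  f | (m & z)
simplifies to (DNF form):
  f | (m & z)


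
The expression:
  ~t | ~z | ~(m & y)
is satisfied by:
  {m: False, z: False, t: False, y: False}
  {y: True, m: False, z: False, t: False}
  {t: True, m: False, z: False, y: False}
  {y: True, t: True, m: False, z: False}
  {z: True, y: False, m: False, t: False}
  {y: True, z: True, m: False, t: False}
  {t: True, z: True, y: False, m: False}
  {y: True, t: True, z: True, m: False}
  {m: True, t: False, z: False, y: False}
  {y: True, m: True, t: False, z: False}
  {t: True, m: True, y: False, z: False}
  {y: True, t: True, m: True, z: False}
  {z: True, m: True, t: False, y: False}
  {y: True, z: True, m: True, t: False}
  {t: True, z: True, m: True, y: False}


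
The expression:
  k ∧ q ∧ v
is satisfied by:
  {k: True, q: True, v: True}


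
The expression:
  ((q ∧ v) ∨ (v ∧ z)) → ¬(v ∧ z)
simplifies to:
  ¬v ∨ ¬z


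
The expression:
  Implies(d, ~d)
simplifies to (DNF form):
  ~d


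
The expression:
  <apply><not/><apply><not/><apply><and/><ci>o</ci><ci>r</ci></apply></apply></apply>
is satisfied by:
  {r: True, o: True}


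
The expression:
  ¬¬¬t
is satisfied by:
  {t: False}


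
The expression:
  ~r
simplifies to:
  ~r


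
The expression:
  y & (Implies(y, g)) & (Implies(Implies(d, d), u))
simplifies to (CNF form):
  g & u & y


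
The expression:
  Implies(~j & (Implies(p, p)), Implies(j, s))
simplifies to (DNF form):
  True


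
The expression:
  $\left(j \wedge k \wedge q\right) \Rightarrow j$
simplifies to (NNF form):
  $\text{True}$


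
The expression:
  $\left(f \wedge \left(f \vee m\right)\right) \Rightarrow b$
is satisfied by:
  {b: True, f: False}
  {f: False, b: False}
  {f: True, b: True}


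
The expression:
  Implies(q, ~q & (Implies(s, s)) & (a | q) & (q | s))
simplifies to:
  ~q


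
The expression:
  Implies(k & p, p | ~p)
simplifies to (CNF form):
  True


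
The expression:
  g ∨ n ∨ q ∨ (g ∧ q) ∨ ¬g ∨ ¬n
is always true.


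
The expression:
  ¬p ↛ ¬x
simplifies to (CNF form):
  x ∧ ¬p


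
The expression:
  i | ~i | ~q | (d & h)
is always true.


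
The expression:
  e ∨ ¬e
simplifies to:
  True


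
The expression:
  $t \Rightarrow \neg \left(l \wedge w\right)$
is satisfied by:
  {l: False, t: False, w: False}
  {w: True, l: False, t: False}
  {t: True, l: False, w: False}
  {w: True, t: True, l: False}
  {l: True, w: False, t: False}
  {w: True, l: True, t: False}
  {t: True, l: True, w: False}


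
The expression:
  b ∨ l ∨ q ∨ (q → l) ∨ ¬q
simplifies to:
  True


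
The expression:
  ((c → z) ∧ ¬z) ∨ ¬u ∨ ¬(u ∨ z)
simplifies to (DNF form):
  (¬c ∧ ¬z) ∨ ¬u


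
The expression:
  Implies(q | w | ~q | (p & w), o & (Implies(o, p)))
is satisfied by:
  {p: True, o: True}


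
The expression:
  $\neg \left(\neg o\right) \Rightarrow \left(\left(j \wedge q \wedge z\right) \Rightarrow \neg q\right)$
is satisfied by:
  {o: False, q: False, z: False, j: False}
  {j: True, o: False, q: False, z: False}
  {z: True, o: False, q: False, j: False}
  {j: True, z: True, o: False, q: False}
  {q: True, j: False, o: False, z: False}
  {j: True, q: True, o: False, z: False}
  {z: True, q: True, j: False, o: False}
  {j: True, z: True, q: True, o: False}
  {o: True, z: False, q: False, j: False}
  {j: True, o: True, z: False, q: False}
  {z: True, o: True, j: False, q: False}
  {j: True, z: True, o: True, q: False}
  {q: True, o: True, z: False, j: False}
  {j: True, q: True, o: True, z: False}
  {z: True, q: True, o: True, j: False}


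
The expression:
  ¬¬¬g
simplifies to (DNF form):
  ¬g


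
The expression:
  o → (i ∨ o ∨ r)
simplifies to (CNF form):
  True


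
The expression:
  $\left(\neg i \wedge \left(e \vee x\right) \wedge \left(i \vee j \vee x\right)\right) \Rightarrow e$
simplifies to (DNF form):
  $e \vee i \vee \neg x$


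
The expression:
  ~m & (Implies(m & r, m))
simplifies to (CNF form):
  ~m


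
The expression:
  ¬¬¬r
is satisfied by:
  {r: False}


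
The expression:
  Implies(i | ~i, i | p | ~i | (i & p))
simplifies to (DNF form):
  True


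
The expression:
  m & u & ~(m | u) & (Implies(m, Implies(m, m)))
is never true.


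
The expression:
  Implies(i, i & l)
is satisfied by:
  {l: True, i: False}
  {i: False, l: False}
  {i: True, l: True}


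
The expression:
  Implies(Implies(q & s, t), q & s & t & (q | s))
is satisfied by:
  {s: True, q: True}


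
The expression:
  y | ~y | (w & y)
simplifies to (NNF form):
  True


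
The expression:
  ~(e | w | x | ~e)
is never true.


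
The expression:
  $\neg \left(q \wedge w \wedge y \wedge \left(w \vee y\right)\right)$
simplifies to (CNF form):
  $\neg q \vee \neg w \vee \neg y$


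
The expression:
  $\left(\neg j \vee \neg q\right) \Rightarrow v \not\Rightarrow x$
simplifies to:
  $\left(j \vee v\right) \wedge \left(j \vee \neg x\right) \wedge \left(q \vee v\right) \wedge \left(q \vee \neg x\right)$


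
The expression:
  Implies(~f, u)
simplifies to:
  f | u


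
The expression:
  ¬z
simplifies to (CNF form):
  ¬z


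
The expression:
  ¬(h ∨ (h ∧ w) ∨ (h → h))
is never true.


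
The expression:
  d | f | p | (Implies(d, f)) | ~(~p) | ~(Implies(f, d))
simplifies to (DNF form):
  True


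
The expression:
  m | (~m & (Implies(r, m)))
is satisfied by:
  {m: True, r: False}
  {r: False, m: False}
  {r: True, m: True}


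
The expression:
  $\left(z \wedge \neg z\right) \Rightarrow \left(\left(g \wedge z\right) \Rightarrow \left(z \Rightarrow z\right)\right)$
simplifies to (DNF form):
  $\text{True}$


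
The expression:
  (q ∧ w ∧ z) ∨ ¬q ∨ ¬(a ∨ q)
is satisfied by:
  {w: True, z: True, q: False}
  {w: True, z: False, q: False}
  {z: True, w: False, q: False}
  {w: False, z: False, q: False}
  {q: True, w: True, z: True}


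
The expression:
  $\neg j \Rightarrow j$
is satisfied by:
  {j: True}


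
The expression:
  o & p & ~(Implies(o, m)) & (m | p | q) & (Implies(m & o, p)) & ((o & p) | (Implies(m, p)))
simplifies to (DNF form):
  o & p & ~m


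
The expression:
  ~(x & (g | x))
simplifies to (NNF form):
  ~x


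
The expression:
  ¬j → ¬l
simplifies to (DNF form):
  j ∨ ¬l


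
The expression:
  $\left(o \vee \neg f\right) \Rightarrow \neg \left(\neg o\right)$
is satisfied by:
  {o: True, f: True}
  {o: True, f: False}
  {f: True, o: False}


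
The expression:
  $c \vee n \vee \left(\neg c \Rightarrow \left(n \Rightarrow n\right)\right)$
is always true.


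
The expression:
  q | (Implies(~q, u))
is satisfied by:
  {q: True, u: True}
  {q: True, u: False}
  {u: True, q: False}


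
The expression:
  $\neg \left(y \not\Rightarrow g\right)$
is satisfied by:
  {g: True, y: False}
  {y: False, g: False}
  {y: True, g: True}


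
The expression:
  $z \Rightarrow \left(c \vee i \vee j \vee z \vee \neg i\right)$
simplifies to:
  $\text{True}$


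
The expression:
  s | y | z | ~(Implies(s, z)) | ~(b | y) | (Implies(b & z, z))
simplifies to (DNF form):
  True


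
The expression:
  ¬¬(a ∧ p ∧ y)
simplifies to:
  a ∧ p ∧ y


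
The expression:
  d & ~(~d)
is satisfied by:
  {d: True}


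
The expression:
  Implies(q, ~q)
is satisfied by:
  {q: False}


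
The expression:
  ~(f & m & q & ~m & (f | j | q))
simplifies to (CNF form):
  True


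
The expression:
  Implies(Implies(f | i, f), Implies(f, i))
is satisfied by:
  {i: True, f: False}
  {f: False, i: False}
  {f: True, i: True}


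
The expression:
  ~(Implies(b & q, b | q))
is never true.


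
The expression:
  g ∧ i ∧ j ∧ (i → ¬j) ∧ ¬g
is never true.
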